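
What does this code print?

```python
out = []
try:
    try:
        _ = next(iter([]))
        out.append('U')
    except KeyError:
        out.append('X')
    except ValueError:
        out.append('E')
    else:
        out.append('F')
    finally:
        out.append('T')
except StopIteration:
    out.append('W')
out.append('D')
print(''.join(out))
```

Execution trace: 'T' (finally) → 'W' (outer except StopIteration) → 'D' (after the try/except). Output: TWD

Answer: TWD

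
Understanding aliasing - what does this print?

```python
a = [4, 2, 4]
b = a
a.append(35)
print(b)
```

Key concept: basic list aliasing.
Step by step:
`a = [4, 2, 4]` → a = [4, 2, 4]
`b = a` → b = [4, 2, 4] (same object as a)
`a.append(35)` → a = [4, 2, 4, 35] (same object as b); b = [4, 2, 4, 35] (same object as a)
`print(b)` → prints [4, 2, 4, 35]

Answer: [4, 2, 4, 35]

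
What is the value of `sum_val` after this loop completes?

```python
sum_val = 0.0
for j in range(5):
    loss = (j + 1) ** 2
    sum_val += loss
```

Sum of squared losses 1² + 2² + ... + 5²
`sum_val` takes the values: 0.0 → 1.0 → 5.0 → 14.0 → 30.0 → 55.0

Answer: 55.0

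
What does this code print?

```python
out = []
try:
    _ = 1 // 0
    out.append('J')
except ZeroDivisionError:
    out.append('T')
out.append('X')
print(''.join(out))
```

Execution trace: 'T' (except ZeroDivisionError) → 'X' (after the try/except). Output: TX

Answer: TX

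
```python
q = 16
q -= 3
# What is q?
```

Trace:
`q = 16` → q = 16
`q -= 3` → q = 13
So q = 13

Answer: 13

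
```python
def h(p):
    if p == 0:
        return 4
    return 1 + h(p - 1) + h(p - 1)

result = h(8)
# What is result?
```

h(p) = 1 + 2·h(p-1), h(0)=4. Closed form: (4+1)·2^8 - 1 = 1279.

Answer: 1279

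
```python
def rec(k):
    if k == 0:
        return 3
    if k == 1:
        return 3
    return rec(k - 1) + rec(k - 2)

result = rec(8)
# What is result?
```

Build up from base cases: rec(0)=3, rec(1)=3, rec(2)=6, rec(3)=9, rec(4)=15, rec(5)=24, rec(6)=39, ..., rec(8)=102

Answer: 102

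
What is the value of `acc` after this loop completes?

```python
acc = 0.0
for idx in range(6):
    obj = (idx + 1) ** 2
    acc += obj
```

Sum of squared losses 1² + 2² + ... + 6²
`acc` takes the values: 0.0 → 1.0 → 5.0 → 14.0 → 30.0 → 55.0 → 91.0

Answer: 91.0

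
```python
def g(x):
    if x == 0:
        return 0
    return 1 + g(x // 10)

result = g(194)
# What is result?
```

Count of digits of 194: 3

Answer: 3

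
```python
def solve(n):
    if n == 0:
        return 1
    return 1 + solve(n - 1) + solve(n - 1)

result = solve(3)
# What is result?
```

solve(n) = 1 + 2·solve(n-1), solve(0)=1. Closed form: (1+1)·2^3 - 1 = 15.

Answer: 15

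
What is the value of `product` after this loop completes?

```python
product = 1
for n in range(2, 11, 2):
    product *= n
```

Product of even numbers 2 to 10
`product` takes the values: 1 → 2 → 8 → 48 → 384 → 3840

Answer: 3840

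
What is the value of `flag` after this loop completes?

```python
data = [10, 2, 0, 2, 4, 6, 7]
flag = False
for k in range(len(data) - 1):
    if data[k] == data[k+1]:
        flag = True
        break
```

Check consecutive duplicates in [10, 2, 0, 2, 4, 6, 7]
`flag` takes the values: False

Answer: False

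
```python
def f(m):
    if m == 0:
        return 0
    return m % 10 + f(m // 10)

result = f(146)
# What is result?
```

Sum of digits of 146: 6 + 4 + 1 = 11

Answer: 11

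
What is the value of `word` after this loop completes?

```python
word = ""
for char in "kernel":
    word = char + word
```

Reverse 'kernel'
`word` takes the values: "" → "k" → "ek" → "rek" → "nrek" → "enrek" → "lenrek"

Answer: "lenrek"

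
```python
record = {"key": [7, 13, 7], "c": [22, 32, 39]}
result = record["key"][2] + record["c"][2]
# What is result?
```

Trace:
`record = {"key": [7, 13, 7], "c": [22, 32, 39]}` → record = {'key': [7, 13, 7], 'c': [22, 32, 39]}
`result = record["key"][2] + record["c"][2]` → result = 46
So result = 46

Answer: 46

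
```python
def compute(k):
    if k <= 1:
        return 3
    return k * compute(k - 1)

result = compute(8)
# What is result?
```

compute(8) = 8 * 7 * 6 * 5 * 4 * 3 * 2 * 3 = 120960

Answer: 120960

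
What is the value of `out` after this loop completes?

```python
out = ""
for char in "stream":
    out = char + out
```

Reverse 'stream'
`out` takes the values: "" → "s" → "ts" → "rts" → "erts" → "aerts" → "maerts"

Answer: "maerts"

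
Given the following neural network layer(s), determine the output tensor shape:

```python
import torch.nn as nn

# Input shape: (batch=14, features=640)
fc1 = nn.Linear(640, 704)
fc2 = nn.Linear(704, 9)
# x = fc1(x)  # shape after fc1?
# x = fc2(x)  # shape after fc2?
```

Input: (14, 640) -> after fc1: (14, 704) -> Output: (14, 9)

Answer: (14, 9)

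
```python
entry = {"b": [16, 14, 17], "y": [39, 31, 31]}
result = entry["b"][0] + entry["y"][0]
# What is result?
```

Trace:
`entry = {"b": [16, 14, 17], "y": [39, 31, 31]}` → entry = {'b': [16, 14, 17], 'y': [39, 31, 31]}
`result = entry["b"][0] + entry["y"][0]` → result = 55
So result = 55

Answer: 55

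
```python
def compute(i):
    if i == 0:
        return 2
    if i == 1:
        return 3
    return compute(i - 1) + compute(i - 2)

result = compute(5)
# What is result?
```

Build up from base cases: compute(0)=2, compute(1)=3, compute(2)=5, compute(3)=8, compute(4)=13, compute(5)=21

Answer: 21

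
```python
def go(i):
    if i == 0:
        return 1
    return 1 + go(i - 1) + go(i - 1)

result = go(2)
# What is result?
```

go(i) = 1 + 2·go(i-1), go(0)=1. Closed form: (1+1)·2^2 - 1 = 7.

Answer: 7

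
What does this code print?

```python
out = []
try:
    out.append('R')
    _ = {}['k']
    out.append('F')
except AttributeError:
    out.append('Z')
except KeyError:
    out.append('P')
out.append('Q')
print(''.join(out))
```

Execution trace: 'R' (try body) → 'P' (except KeyError) → 'Q' (after the try/except). Output: RPQ

Answer: RPQ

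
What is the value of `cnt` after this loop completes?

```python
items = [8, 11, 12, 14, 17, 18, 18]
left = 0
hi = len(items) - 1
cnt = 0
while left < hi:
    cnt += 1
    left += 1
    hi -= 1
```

Iterations until pointers meet (list length 7)
`cnt` takes the values: 0 → 1 → 2 → 3

Answer: 3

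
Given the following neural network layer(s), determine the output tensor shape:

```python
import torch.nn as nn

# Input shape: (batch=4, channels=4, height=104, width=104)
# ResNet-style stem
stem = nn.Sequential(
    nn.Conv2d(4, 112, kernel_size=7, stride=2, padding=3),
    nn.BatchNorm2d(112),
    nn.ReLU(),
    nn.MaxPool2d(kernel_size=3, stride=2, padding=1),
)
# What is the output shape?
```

Input: (4, 4, 104, 104) -> after Conv2d 7x7 stride=2: (4, 112, 52, 52) -> Output: (4, 112, 26, 26)

Answer: (4, 112, 26, 26)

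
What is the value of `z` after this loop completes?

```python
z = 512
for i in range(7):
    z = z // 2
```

Halve 7 times: 512 // 2^7 = 4
`z` takes the values: 512 → 256 → 128 → 64 → 32 → 16 → 8 → 4

Answer: 4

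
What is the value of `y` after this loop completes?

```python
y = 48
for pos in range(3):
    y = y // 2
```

Halve 3 times: 48 // 2^3 = 6
`y` takes the values: 48 → 24 → 12 → 6

Answer: 6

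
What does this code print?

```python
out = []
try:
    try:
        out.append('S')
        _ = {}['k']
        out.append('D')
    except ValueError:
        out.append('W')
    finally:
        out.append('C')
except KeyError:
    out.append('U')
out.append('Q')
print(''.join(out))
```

Execution trace: 'S' (try body) → 'C' (finally) → 'U' (outer except KeyError) → 'Q' (after the try/except). Output: SCUQ

Answer: SCUQ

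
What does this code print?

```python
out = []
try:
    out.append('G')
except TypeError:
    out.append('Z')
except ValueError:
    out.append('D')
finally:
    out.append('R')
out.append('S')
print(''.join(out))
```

Execution trace: 'G' (try body, no exception) → 'R' (finally) → 'S' (after the try/except). Output: GRS

Answer: GRS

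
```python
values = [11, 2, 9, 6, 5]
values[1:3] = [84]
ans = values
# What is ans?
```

Trace:
`values = [11, 2, 9, 6, 5]` → values = [11, 2, 9, 6, 5]
`values[1:3] = [84]` → values = [11, 84, 6, 5]
`ans = values` → ans = [11, 84, 6, 5]
So ans = [11, 84, 6, 5]

Answer: [11, 84, 6, 5]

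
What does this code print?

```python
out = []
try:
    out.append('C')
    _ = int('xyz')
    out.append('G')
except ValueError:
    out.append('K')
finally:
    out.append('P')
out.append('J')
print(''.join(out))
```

Execution trace: 'C' (try body) → 'K' (except ValueError) → 'P' (finally) → 'J' (after the try/except). Output: CKPJ

Answer: CKPJ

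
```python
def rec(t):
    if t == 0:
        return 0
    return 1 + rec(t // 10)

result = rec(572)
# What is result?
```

Count of digits of 572: 3

Answer: 3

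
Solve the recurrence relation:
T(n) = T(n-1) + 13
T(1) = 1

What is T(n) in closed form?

Unrolling: T(n) = T(1) + 13·(n-1) = 1 + 13(n-1) = 13n - 12.

Answer: T(n) = 13n - 12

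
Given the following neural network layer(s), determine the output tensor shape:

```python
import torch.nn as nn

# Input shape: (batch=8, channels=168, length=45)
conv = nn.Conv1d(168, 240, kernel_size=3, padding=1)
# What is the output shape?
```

Input: (8, 168, 45) -> Output: (8, 240, 45)

Answer: (8, 240, 45)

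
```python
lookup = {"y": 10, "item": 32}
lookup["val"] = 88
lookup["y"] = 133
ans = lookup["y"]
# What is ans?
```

Trace:
`lookup = {"y": 10, "item": 32}` → lookup = {'y': 10, 'item': 32}
`lookup["val"] = 88` → lookup = {'y': 10, 'item': 32, 'val': 88}
`lookup["y"] = 133` → lookup = {'y': 133, 'item': 32, 'val': 88}
`ans = lookup["y"]` → ans = 133
So ans = 133

Answer: 133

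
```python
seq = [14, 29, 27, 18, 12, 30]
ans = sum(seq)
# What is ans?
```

Trace:
`seq = [14, 29, 27, 18, 12, 30]` → seq = [14, 29, 27, 18, 12, 30]
`ans = sum(seq)` → ans = 130
So ans = 130

Answer: 130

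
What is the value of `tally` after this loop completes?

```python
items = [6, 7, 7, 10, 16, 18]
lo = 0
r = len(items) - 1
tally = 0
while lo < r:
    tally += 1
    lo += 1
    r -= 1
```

Iterations until pointers meet (list length 6)
`tally` takes the values: 0 → 1 → 2 → 3

Answer: 3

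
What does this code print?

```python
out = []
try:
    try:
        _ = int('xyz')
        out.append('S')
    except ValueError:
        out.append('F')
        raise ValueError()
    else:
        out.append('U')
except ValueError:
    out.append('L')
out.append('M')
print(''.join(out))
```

Execution trace: 'F' (inner except ValueError) → 'L' (outer except ValueError) → 'M' (after the try/except). Output: FLM

Answer: FLM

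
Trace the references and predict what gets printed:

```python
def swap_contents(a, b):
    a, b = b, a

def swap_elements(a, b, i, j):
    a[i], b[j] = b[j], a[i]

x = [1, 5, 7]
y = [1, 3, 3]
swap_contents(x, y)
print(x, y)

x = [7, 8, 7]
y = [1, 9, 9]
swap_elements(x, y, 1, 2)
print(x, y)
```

Key concept: parameter rebinding vs mutation.
Step by step:
`x = [1, 5, 7]` → x = [1, 5, 7]
`y = [1, 3, 3]` → y = [1, 3, 3]
`swap_contents(x, y)` → no visible change to tracked variables
`print(x, y)` → prints [1, 5, 7] [1, 3, 3]
`x = [7, 8, 7]` → x = [7, 8, 7]
`y = [1, 9, 9]` → y = [1, 9, 9]
`swap_elements(x, y, 1, 2)` → x = [7, 9, 7]; y = [1, 9, 8]
`print(x, y)` → prints [7, 9, 7] [1, 9, 8]

Answer:
[1, 5, 7] [1, 3, 3]
[7, 9, 7] [1, 9, 8]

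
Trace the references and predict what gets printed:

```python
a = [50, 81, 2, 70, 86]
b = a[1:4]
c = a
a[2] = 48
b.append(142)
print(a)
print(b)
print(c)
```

Key concept: slice vs alias.
Step by step:
`a = [50, 81, 2, 70, 86]` → a = [50, 81, 2, 70, 86]
`b = a[1:4]` → b = [81, 2, 70]
`c = a` → c = [50, 81, 2, 70, 86] (same object as a)
`a[2] = 48` → a = [50, 81, 48, 70, 86] (same object as c); c = [50, 81, 48, 70, 86] (same object as a)
`b.append(142)` → b = [81, 2, 70, 142]
`print(a)` → prints [50, 81, 48, 70, 86]
`print(b)` → prints [81, 2, 70, 142]
`print(c)` → prints [50, 81, 48, 70, 86]

Answer:
[50, 81, 48, 70, 86]
[81, 2, 70, 142]
[50, 81, 48, 70, 86]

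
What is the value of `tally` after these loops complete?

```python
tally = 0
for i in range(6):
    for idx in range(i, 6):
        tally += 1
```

Upper triangle: 6 + 5 + ... + 1
`tally` takes the values: 0 → 1 → 2 → 3 → 4 → 5 → 6 → 7 → 8 → 9 → 10 → 11 → 12 → 13 → 14 → 15 → 16 → 17 → 18 → 19 → 20 → 21

Answer: 21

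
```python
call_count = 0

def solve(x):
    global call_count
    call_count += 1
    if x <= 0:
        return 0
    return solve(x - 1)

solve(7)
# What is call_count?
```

Linear recursion stepping by 1: 8 calls from x=7 down to ≤0.

Answer: 8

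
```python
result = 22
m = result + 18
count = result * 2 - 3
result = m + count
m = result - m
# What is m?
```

Trace:
`result = 22` → result = 22
`m = result + 18` → m = 40
`count = result * 2 - 3` → count = 41
`result = m + count` → result = 81
`m = result - m` → m = 41
So m = 41

Answer: 41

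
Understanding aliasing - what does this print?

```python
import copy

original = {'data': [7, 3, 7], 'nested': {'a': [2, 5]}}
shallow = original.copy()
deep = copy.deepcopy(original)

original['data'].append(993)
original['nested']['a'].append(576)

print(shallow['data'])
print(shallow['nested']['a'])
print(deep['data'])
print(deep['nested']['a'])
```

Key concept: comparing shallow vs deep copy.
Step by step:
`original = {'data': [7, 3, 7], 'nested': {'a': [2, 5]}}` → original = {'data': [7, 3, 7], 'nested': {'a': [2, 5]}}
`shallow = original.copy()` → shallow = {'data': [7, 3, 7], 'nested': {'a': [2, 5]}}
`deep = copy.deepcopy(original)` → deep = {'data': [7, 3, 7], 'nested': {'a': [2, 5]}}
`original['data'].append(993)` → original = {'data': [7, 3, 7, 993], 'nested': {'a': [2, 5]}}; shallow = {'data': [7, 3, 7, 993], 'nested': {'a': [2, 5]}}
`original['nested']['a'].append(576)` → original = {'data': [7, 3, 7, 993], 'nested': {'a': [2, 5, 576]}}; shallow = {'data': [7, 3, 7, 993], 'nested': {'a': [2, 5, 576]}}
`print(shallow['data'])` → prints [7, 3, 7, 993]
`print(shallow['nested']['a'])` → prints [2, 5, 576]
`print(deep['data'])` → prints [7, 3, 7]
`print(deep['nested']['a'])` → prints [2, 5]

Answer:
[7, 3, 7, 993]
[2, 5, 576]
[7, 3, 7]
[2, 5]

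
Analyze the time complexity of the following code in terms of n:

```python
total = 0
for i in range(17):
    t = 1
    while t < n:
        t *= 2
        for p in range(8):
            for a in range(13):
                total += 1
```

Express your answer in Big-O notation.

Each loop level contributes: 1 × log n × 1 × 1. Multiplying the contributions gives O(log n).

Answer: O(log n)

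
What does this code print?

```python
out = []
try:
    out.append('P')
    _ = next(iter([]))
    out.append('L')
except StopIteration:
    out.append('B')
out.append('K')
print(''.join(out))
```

Execution trace: 'P' (try body) → 'B' (except StopIteration) → 'K' (after the try/except). Output: PBK

Answer: PBK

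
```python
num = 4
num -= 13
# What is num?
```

Trace:
`num = 4` → num = 4
`num -= 13` → num = -9
So num = -9

Answer: -9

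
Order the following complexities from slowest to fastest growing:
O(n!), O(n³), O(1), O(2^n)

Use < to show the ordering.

Ordered by growth rate: O(1) < O(n³) < O(2^n) < O(n!)

Answer: O(1) < O(n³) < O(2^n) < O(n!)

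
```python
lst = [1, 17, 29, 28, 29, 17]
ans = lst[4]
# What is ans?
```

Trace:
`lst = [1, 17, 29, 28, 29, 17]` → lst = [1, 17, 29, 28, 29, 17]
`ans = lst[4]` → ans = 29
So ans = 29

Answer: 29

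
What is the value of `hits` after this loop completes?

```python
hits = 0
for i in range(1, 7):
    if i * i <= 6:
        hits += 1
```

Count numbers where i² ≤ 6
`hits` takes the values: 0 → 1 → 2

Answer: 2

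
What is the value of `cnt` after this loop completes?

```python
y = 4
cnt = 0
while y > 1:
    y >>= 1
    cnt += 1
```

Count right shifts until 1
`cnt` takes the values: 0 → 1 → 2

Answer: 2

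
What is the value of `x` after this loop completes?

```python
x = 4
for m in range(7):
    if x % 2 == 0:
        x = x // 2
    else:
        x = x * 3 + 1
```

Collatz-style transformation from 4
`x` takes the values: 4 → 2 → 1 → 4 → 2 → 1 → 4 → 2

Answer: 2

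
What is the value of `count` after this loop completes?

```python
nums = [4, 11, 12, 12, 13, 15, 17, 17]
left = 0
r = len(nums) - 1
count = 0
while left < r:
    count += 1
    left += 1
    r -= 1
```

Iterations until pointers meet (list length 8)
`count` takes the values: 0 → 1 → 2 → 3 → 4

Answer: 4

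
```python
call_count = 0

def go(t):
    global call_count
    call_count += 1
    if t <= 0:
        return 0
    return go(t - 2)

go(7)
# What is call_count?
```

Linear recursion stepping by 2: 5 calls from t=7 down to ≤0.

Answer: 5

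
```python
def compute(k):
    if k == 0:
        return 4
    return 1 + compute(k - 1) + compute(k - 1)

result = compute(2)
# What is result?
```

compute(k) = 1 + 2·compute(k-1), compute(0)=4. Closed form: (4+1)·2^2 - 1 = 19.

Answer: 19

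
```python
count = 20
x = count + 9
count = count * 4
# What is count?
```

Trace:
`count = 20` → count = 20
`x = count + 9` → x = 29
`count = count * 4` → count = 80
So count = 80

Answer: 80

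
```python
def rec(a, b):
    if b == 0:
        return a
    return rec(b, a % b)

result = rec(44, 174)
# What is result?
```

rec(44, 174) -> rec(174, 44) -> rec(44, 42) -> rec(42, 2) -> rec(2, 0) -> 2

Answer: 2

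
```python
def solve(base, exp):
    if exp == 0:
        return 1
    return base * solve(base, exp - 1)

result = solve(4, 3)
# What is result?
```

solve(4, 3) = 4 * 4 * 4 = 64

Answer: 64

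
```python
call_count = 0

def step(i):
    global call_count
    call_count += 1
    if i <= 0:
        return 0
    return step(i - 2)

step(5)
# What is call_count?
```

Linear recursion stepping by 2: 4 calls from i=5 down to ≤0.

Answer: 4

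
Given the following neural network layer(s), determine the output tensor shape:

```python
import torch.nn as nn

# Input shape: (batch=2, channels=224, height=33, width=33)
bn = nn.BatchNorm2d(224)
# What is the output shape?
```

Input: (2, 224, 33, 33) -> Output: (2, 224, 33, 33)

Answer: (2, 224, 33, 33)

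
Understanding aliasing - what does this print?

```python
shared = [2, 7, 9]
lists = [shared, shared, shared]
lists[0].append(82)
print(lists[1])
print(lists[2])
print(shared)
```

Key concept: list of same reference.
Step by step:
`shared = [2, 7, 9]` → shared = [2, 7, 9]
`lists = [shared, shared, shared]` → lists = [[2, 7, 9], [2, 7, 9], [2, 7, 9]]
`lists[0].append(82)` → shared = [2, 7, 9, 82]; lists = [[2, 7, 9, 82], [2, 7, 9, 82], [2, 7, 9, 82]]
`print(lists[1])` → prints [2, 7, 9, 82]
`print(lists[2])` → prints [2, 7, 9, 82]
`print(shared)` → prints [2, 7, 9, 82]

Answer:
[2, 7, 9, 82]
[2, 7, 9, 82]
[2, 7, 9, 82]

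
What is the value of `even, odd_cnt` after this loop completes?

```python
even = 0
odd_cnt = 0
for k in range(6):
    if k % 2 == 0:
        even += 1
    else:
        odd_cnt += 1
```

Count evens and odds in range(6)
`even, odd_cnt` takes the values: (0, 0) → (1, 0) → (1, 1) → (2, 1) → (2, 2) → (3, 2) → (3, 3)

Answer: 3, 3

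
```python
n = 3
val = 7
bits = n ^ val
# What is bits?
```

Trace:
`n = 3` → n = 3
`val = 7` → val = 7
`bits = n ^ val` → bits = 4
So bits = 4

Answer: 4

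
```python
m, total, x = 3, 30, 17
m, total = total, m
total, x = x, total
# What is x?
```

Trace:
`m, total, x = 3, 30, 17` → m = 3; total = 30; x = 17
`m, total = total, m` → m = 30; total = 3
`total, x = x, total` → total = 17; x = 3
So x = 3

Answer: 3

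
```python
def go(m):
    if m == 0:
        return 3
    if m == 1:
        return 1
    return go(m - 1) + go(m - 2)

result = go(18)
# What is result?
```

Build up from base cases: go(0)=3, go(1)=1, go(2)=4, go(3)=5, go(4)=9, go(5)=14, go(6)=23, ..., go(18)=7375

Answer: 7375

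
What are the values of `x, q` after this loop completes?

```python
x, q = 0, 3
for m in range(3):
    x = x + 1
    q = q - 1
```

x goes 0→3, q goes 3→0
`x, q` takes the values: (0, 3) → (1, 3) → (1, 2) → (2, 2) → (2, 1) → (3, 1) → (3, 0)

Answer: 3, 0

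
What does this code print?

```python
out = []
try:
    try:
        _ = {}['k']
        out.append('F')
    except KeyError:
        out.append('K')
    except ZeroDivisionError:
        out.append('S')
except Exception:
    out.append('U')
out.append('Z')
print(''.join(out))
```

Execution trace: 'K' (inner except KeyError) → 'Z' (after the try/except). Output: KZ

Answer: KZ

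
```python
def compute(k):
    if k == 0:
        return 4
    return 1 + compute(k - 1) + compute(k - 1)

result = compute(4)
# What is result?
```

compute(k) = 1 + 2·compute(k-1), compute(0)=4. Closed form: (4+1)·2^4 - 1 = 79.

Answer: 79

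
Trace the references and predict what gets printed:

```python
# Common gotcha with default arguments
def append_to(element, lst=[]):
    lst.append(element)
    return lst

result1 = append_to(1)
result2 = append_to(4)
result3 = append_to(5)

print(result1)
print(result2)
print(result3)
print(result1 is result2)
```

Key concept: mutable default argument gotcha.
Step by step:
`result1 = append_to(1)` → result1 = [1]
`result2 = append_to(4)` → result1 = [1, 4] (same object as result2); result2 = [1, 4] (same object as result1)
`result3 = append_to(5)` → result1 = [1, 4, 5] (same object as result2, result3); result2 = [1, 4, 5] (same object as result1, result3); result3 = [1, 4, 5] (same object as result1, result2)
`print(result1)` → prints [1, 4, 5]
`print(result2)` → prints [1, 4, 5]
`print(result3)` → prints [1, 4, 5]
`print(result1 is result2)` → prints True

Answer:
[1, 4, 5]
[1, 4, 5]
[1, 4, 5]
True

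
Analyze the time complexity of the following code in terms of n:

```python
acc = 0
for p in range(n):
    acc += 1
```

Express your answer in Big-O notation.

Each loop level contributes: n. Multiplying the contributions gives O(n).

Answer: O(n)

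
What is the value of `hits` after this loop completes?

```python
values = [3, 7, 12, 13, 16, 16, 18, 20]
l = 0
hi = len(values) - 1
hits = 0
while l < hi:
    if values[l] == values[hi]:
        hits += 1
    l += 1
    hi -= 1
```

Count matching pairs from ends
`hits` takes the values: 0

Answer: 0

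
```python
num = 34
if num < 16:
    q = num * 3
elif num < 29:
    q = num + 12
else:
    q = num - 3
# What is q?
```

Trace:
`num = 34` → num = 34
`if num < 16: ...` → num < 16 is False, num < 29 is False, take else branch → q = 31
So q = 31

Answer: 31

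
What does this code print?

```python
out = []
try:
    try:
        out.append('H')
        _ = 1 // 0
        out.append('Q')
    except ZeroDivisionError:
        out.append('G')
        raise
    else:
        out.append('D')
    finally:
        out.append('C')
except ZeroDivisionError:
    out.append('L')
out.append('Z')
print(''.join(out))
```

Execution trace: 'H' (inner try body) → 'G' (inner except ZeroDivisionError) → 'C' (inner finally) → 'L' (outer except ZeroDivisionError) → 'Z' (after the try/except). Output: HGCLZ

Answer: HGCLZ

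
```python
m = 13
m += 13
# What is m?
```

Trace:
`m = 13` → m = 13
`m += 13` → m = 26
So m = 26

Answer: 26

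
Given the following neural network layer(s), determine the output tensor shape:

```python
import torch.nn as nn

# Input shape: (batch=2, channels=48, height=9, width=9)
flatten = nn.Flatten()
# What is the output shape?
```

Input: (2, 48, 9, 9) -> Output: (2, 3888)

Answer: (2, 3888)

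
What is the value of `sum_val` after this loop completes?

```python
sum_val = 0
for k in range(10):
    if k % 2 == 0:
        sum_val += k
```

Sum of even numbers 0 to 9
`sum_val` takes the values: 0 → 2 → 6 → 12 → 20

Answer: 20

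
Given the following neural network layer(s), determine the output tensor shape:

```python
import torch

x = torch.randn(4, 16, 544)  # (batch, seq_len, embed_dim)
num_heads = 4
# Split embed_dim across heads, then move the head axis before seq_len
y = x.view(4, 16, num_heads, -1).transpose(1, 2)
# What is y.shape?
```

Input: (4, 16, 544) -> head_dim = 544 // 4 = 136; after view: (4, 16, 4, 136) -> after transpose(1, 2): (4, 4, 16, 136) -> Output: (4, 4, 16, 136)

Answer: (4, 4, 16, 136)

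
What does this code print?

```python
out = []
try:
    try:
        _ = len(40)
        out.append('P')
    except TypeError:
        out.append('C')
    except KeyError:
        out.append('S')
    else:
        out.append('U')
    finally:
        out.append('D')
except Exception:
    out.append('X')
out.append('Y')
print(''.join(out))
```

Execution trace: 'C' (inner except TypeError) → 'D' (inner finally) → 'Y' (after the try/except). Output: CDY

Answer: CDY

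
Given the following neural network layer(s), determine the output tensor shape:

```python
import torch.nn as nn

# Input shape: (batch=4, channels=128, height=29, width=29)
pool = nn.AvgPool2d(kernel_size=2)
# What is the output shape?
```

Input: (4, 128, 29, 29) -> Output: (4, 128, 14, 14)

Answer: (4, 128, 14, 14)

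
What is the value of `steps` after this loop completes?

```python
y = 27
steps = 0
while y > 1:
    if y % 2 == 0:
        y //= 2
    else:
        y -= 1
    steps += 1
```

Steps to reduce 27 to 1
`steps` takes the values: 0 → 1 → 2 → 3 → 4 → 5 → 6 → 7

Answer: 7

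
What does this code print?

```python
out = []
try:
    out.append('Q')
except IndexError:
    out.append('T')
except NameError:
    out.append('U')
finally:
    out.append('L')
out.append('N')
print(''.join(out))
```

Execution trace: 'Q' (try body, no exception) → 'L' (finally) → 'N' (after the try/except). Output: QLN

Answer: QLN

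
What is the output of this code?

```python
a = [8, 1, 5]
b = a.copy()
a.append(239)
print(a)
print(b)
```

Key concept: list.copy() creates independent copy.
Step by step:
`a = [8, 1, 5]` → a = [8, 1, 5]
`b = a.copy()` → b = [8, 1, 5]
`a.append(239)` → a = [8, 1, 5, 239]
`print(a)` → prints [8, 1, 5, 239]
`print(b)` → prints [8, 1, 5]

Answer:
[8, 1, 5, 239]
[8, 1, 5]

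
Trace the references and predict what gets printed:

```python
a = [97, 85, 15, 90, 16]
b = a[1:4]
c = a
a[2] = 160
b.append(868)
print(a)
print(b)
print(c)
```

Key concept: slice vs alias.
Step by step:
`a = [97, 85, 15, 90, 16]` → a = [97, 85, 15, 90, 16]
`b = a[1:4]` → b = [85, 15, 90]
`c = a` → c = [97, 85, 15, 90, 16] (same object as a)
`a[2] = 160` → a = [97, 85, 160, 90, 16] (same object as c); c = [97, 85, 160, 90, 16] (same object as a)
`b.append(868)` → b = [85, 15, 90, 868]
`print(a)` → prints [97, 85, 160, 90, 16]
`print(b)` → prints [85, 15, 90, 868]
`print(c)` → prints [97, 85, 160, 90, 16]

Answer:
[97, 85, 160, 90, 16]
[85, 15, 90, 868]
[97, 85, 160, 90, 16]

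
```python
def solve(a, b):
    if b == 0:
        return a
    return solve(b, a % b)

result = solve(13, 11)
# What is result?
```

solve(13, 11) -> solve(11, 2) -> solve(2, 1) -> solve(1, 0) -> 1

Answer: 1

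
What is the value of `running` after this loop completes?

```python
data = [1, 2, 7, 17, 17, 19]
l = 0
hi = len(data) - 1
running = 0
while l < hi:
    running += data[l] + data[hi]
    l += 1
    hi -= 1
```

Sum of pairs from ends
`running` takes the values: 0 → 20 → 39 → 63

Answer: 63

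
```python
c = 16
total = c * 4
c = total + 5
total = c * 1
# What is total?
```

Trace:
`c = 16` → c = 16
`total = c * 4` → total = 64
`c = total + 5` → c = 69
`total = c * 1` → total = 69
So total = 69

Answer: 69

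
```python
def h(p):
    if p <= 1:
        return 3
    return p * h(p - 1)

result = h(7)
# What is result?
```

h(7) = 7 * 6 * 5 * 4 * 3 * 2 * 3 = 15120

Answer: 15120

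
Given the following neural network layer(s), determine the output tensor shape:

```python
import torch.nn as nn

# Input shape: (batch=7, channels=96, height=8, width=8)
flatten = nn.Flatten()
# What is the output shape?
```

Input: (7, 96, 8, 8) -> Output: (7, 6144)

Answer: (7, 6144)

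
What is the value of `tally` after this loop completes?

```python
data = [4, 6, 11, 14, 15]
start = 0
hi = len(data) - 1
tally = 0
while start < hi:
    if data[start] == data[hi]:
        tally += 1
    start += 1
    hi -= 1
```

Count matching pairs from ends
`tally` takes the values: 0

Answer: 0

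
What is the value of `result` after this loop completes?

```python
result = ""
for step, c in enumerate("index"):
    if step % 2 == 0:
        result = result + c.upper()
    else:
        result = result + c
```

Uppercase even positions in 'index'
`result` takes the values: "" → "I" → "In" → "InD" → "InDe" → "InDeX"

Answer: "InDeX"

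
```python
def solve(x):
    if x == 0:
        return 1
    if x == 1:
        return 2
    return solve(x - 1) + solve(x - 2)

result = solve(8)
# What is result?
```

Build up from base cases: solve(0)=1, solve(1)=2, solve(2)=3, solve(3)=5, solve(4)=8, solve(5)=13, solve(6)=21, ..., solve(8)=55

Answer: 55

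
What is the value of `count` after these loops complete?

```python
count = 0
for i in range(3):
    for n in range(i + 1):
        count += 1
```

Triangle: 1 + 2 + ... + 3
`count` takes the values: 0 → 1 → 2 → 3 → 4 → 5 → 6

Answer: 6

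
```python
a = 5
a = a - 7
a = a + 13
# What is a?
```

Trace:
`a = 5` → a = 5
`a = a - 7` → a = -2
`a = a + 13` → a = 11
So a = 11

Answer: 11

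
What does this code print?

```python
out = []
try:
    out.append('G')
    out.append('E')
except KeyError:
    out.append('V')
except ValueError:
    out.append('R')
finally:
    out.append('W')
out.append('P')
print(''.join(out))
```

Execution trace: 'G' (try body) → 'E' (try body, no exception) → 'W' (finally) → 'P' (after the try/except). Output: GEWP

Answer: GEWP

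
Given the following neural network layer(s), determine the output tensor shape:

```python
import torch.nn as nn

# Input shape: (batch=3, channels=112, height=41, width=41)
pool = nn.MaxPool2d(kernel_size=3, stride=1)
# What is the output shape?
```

Input: (3, 112, 41, 41) -> Output: (3, 112, 39, 39)

Answer: (3, 112, 39, 39)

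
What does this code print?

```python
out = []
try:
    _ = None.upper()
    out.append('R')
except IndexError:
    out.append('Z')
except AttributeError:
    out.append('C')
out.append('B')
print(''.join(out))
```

Execution trace: 'C' (except AttributeError) → 'B' (after the try/except). Output: CB

Answer: CB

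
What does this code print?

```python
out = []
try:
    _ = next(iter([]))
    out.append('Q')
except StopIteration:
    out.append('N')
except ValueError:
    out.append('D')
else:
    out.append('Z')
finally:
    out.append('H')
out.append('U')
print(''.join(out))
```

Execution trace: 'N' (except StopIteration) → 'H' (finally) → 'U' (after the try/except). Output: NHU

Answer: NHU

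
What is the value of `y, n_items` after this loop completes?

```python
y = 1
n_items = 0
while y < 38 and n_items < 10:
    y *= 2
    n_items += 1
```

Double until >= 38 or 10 iterations
`y, n_items` takes the values: (1, 0) → (2, 0) → (2, 1) → (4, 1) → (4, 2) → (8, 2) → (8, 3) → (16, 3) → (16, 4) → (32, 4) → (32, 5) → (64, 5) → (64, 6)

Answer: 64, 6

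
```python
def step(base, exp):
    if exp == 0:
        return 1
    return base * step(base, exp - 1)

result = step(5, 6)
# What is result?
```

step(5, 6) = 5 * 5 * 5 * 5 * 5 * 5 = 15625

Answer: 15625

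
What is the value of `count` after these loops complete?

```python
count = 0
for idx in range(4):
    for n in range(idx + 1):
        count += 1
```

Triangle: 1 + 2 + ... + 4
`count` takes the values: 0 → 1 → 2 → 3 → 4 → 5 → 6 → 7 → 8 → 9 → 10

Answer: 10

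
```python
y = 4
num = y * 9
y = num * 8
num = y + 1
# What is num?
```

Trace:
`y = 4` → y = 4
`num = y * 9` → num = 36
`y = num * 8` → y = 288
`num = y + 1` → num = 289
So num = 289

Answer: 289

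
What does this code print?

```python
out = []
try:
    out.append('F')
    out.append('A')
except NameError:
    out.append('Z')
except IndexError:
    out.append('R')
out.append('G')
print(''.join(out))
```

Execution trace: 'F' (try body) → 'A' (try body, no exception) → 'G' (after the try/except). Output: FAG

Answer: FAG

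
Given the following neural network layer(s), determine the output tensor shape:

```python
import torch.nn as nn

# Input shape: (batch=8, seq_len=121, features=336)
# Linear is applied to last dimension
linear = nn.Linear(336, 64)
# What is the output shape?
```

Input: (8, 121, 336) -> Output: (8, 121, 64)

Answer: (8, 121, 64)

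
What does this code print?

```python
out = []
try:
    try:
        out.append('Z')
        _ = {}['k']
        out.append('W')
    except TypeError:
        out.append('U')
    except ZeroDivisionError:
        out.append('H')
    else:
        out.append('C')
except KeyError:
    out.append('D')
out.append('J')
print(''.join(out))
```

Execution trace: 'Z' (try body) → 'D' (outer except KeyError) → 'J' (after the try/except). Output: ZDJ

Answer: ZDJ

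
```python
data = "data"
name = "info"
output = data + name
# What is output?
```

Trace:
`data = "data"` → data = 'data'
`name = "info"` → name = 'info'
`output = data + name` → output = 'datainfo'
So output = 'datainfo'

Answer: 'datainfo'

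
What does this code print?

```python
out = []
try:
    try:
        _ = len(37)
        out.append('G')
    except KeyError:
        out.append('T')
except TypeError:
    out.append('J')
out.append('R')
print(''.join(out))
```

Execution trace: 'J' (outer except TypeError) → 'R' (after the try/except). Output: JR

Answer: JR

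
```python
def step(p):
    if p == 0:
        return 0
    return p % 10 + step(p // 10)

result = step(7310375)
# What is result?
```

Sum of digits of 7310375: 5 + 7 + 3 + 0 + 1 + 3 + 7 = 26

Answer: 26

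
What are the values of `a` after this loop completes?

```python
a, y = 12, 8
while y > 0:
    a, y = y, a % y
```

GCD of 12 and 8
`a` takes the values: 12 → 8 → 4

Answer: 4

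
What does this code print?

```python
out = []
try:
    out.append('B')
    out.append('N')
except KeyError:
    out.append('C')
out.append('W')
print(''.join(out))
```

Execution trace: 'B' (try body) → 'N' (try body, no exception) → 'W' (after the try/except). Output: BNW

Answer: BNW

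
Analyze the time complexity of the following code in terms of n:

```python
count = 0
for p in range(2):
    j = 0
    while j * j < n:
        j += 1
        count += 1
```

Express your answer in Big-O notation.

Each loop level contributes: 1 × √n. Multiplying the contributions gives O(√n).

Answer: O(√n)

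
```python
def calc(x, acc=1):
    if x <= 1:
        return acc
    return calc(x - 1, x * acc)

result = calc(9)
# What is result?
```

Accumulator trace (n, acc): (9, 1) -> (8, 9) -> (7, 72) -> (6, 504) -> (5, 3024) -> (4, 15120) -> (3, 60480) -> (2, 181440) -> (1, 362880) -> return 362880

Answer: 362880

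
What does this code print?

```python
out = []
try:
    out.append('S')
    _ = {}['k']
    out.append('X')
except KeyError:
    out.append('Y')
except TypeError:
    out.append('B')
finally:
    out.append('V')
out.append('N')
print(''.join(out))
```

Execution trace: 'S' (try body) → 'Y' (except KeyError) → 'V' (finally) → 'N' (after the try/except). Output: SYVN

Answer: SYVN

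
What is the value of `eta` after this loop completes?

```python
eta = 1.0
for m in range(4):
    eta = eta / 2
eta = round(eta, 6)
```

Halving LR 4 times: 1 / 2^4
`eta` takes the values: 1.0 → 0.5 → 0.25 → 0.125 → 0.0625

Answer: 0.0625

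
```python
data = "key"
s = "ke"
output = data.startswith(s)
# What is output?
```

Trace:
`data = "key"` → data = 'key'
`s = "ke"` → s = 'ke'
`output = data.startswith(s)` → output = True
So output = True

Answer: True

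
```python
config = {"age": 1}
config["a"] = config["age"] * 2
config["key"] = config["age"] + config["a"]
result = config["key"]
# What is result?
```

Trace:
`config = {"age": 1}` → config = {'age': 1}
`config["a"] = config["age"] * 2` → config = {'age': 1, 'a': 2}
`config["key"] = config["age"] + config["a"]` → config = {'age': 1, 'a': 2, 'key': 3}
`result = config["key"]` → result = 3
So result = 3

Answer: 3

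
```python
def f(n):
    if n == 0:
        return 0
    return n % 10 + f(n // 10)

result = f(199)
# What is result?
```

Sum of digits of 199: 9 + 9 + 1 = 19

Answer: 19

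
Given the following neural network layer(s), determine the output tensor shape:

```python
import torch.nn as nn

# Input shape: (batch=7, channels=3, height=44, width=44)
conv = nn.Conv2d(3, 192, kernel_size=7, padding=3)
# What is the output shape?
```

Input: (7, 3, 44, 44) -> Output: (7, 192, 44, 44)

Answer: (7, 192, 44, 44)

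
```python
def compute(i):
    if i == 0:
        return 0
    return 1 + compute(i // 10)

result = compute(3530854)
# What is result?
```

Count of digits of 3530854: 7

Answer: 7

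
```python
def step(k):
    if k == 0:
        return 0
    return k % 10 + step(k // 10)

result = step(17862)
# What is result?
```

Sum of digits of 17862: 2 + 6 + 8 + 7 + 1 = 24

Answer: 24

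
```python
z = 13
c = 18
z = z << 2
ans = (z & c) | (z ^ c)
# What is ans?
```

Trace:
`z = 13` → z = 13
`c = 18` → c = 18
`z = z << 2` → z = 52
`ans = (z & c) | (z ^ c)` → ans = 54
So ans = 54

Answer: 54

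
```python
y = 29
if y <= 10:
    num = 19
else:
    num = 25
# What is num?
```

Trace:
`y = 29` → y = 29
`if y <= 10: ...` → y <= 10 is False, take else branch → num = 25
So num = 25

Answer: 25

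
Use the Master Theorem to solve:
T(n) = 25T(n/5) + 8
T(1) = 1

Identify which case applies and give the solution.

a=25, b=5, f(n)=8. log_5(25) = 2. Since c=0 < 2, Case 1 applies: T(n) = Θ(n^log_b(a)) = O(n^2).

Answer: O(n^2) - Case 1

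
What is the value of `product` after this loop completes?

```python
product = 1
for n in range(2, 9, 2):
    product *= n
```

Product of even numbers 2 to 8
`product` takes the values: 1 → 2 → 8 → 48 → 384

Answer: 384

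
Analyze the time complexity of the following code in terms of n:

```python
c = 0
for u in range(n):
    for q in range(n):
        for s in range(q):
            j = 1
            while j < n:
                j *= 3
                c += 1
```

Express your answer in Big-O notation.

Each loop level contributes: n × n × n × log n. Multiplying the contributions gives O(n^3 log n).

Answer: O(n^3 log n)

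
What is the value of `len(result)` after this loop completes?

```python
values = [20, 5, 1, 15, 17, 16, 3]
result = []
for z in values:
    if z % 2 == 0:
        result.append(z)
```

Count even numbers in [20, 5, 1, 15, 17, 16, 3]
`result` takes the values: [] → [20] → [20, 16]
So `len(result)` = 2

Answer: 2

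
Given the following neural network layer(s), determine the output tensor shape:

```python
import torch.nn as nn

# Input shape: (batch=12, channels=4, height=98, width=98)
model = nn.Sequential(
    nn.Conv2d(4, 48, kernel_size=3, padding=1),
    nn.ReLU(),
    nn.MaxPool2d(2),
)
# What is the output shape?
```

Input: (12, 4, 98, 98) -> after Conv2d: (12, 48, 98, 98) -> after ReLU: (12, 48, 98, 98) -> Output: (12, 48, 49, 49)

Answer: (12, 48, 49, 49)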